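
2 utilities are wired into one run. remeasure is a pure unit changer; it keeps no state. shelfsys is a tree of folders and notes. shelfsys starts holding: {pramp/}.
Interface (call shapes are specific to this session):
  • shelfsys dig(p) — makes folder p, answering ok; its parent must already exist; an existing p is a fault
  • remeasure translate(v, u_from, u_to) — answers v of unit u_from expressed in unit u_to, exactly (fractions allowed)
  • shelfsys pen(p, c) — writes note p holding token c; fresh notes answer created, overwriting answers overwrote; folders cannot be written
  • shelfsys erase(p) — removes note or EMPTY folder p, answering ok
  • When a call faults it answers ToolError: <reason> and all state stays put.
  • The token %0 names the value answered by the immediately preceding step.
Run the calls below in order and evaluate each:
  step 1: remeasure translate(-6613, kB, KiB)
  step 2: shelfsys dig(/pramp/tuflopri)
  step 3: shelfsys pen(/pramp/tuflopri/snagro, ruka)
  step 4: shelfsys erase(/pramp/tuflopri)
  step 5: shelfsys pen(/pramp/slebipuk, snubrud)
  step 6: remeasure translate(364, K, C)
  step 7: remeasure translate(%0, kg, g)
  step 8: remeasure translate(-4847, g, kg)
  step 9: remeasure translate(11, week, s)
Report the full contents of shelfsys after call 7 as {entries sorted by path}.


I invoke remeasure translate with v=-6613, u_from=kB, u_to=KiB: -826625/128.
Invoking shelfsys dig with p=/pramp/tuflopri, — result: ok.
Now I run shelfsys pen with p=/pramp/tuflopri/snagro, c=ruka: created.
I run shelfsys erase with p=/pramp/tuflopri, — result: ToolError: not empty.
Using shelfsys pen with p=/pramp/slebipuk, c=snubrud: created.
Using remeasure translate with v=364, u_from=K, u_to=C, which returns 1817/20.
I call remeasure translate with v=%0, u_from=kg, u_to=g, — result: 90850.
I run remeasure translate with v=-4847, u_from=g, u_to=kg, and get -4847/1000.
Now I run remeasure translate with v=11, u_from=week, u_to=s: 6652800.

Answer: {pramp/, pramp/slebipuk=snubrud, pramp/tuflopri/, pramp/tuflopri/snagro=ruka}


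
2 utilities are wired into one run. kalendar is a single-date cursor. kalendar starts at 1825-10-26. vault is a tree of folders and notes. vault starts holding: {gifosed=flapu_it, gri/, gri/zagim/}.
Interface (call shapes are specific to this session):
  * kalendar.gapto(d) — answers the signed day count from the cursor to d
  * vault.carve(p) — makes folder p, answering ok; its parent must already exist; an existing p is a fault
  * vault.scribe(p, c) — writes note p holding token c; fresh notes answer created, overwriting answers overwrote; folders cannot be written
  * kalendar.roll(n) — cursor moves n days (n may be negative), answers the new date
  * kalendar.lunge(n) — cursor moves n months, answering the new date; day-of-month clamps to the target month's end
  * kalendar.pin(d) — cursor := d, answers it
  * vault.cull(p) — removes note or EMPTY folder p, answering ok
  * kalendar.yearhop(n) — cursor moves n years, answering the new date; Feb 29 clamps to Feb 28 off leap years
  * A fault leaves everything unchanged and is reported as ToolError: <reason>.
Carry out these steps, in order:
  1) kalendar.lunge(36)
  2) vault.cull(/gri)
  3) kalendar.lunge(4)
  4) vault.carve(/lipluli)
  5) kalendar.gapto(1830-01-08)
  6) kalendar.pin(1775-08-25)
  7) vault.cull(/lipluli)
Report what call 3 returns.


$ lunge n=36
  1828-10-26
$ cull p=/gri
  ToolError: not empty
$ lunge n=4
  1829-02-26
$ carve p=/lipluli
  ok
$ gapto d=1830-01-08
  316
$ pin d=1775-08-25
  1775-08-25
$ cull p=/lipluli
  ok

Answer: 1829-02-26


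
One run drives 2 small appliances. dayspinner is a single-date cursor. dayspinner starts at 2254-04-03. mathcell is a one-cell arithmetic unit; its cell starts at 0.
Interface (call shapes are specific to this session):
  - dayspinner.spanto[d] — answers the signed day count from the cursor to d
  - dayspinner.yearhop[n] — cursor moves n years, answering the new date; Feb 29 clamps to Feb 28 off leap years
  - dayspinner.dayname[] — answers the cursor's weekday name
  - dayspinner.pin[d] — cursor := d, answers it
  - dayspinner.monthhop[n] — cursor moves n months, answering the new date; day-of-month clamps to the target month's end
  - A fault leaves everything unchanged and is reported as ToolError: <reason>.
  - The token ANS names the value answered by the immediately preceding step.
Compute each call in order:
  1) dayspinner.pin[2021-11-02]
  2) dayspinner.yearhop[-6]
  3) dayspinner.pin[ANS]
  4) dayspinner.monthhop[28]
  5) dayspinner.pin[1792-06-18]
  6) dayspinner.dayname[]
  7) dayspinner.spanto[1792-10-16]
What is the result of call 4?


Answer: 2018-03-02

Derivation:
> dayspinner.pin d=2021-11-02
= 2021-11-02
> dayspinner.yearhop n=-6
= 2015-11-02
> dayspinner.pin d=ANS
= 2015-11-02
> dayspinner.monthhop n=28
= 2018-03-02
> dayspinner.pin d=1792-06-18
= 1792-06-18
> dayspinner.dayname
= Monday
> dayspinner.spanto d=1792-10-16
= 120


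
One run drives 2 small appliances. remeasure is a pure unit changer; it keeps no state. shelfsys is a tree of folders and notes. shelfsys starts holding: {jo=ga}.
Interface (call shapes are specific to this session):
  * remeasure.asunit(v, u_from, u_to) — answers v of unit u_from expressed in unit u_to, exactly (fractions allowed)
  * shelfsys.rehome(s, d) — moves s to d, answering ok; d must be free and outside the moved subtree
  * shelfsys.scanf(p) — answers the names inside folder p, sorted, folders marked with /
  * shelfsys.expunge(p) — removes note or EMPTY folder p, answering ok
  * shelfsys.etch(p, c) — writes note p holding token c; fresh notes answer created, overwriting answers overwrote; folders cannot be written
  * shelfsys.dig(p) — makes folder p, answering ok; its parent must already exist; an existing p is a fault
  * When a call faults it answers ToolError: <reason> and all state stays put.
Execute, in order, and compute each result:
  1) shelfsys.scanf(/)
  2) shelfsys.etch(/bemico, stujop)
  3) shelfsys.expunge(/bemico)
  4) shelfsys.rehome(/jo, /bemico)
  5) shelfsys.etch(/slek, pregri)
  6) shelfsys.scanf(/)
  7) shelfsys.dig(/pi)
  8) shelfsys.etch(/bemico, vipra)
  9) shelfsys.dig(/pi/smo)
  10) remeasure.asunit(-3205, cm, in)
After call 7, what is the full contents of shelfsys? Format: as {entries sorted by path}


Answer: {bemico=ga, pi/, slek=pregri}

Derivation:
Now I run scanf using p='/', and see [jo].
Using etch using p='/bemico', c='stujop', and see created.
Calling expunge using p='/bemico', — result: ok.
I use rehome using s='/jo', d='/bemico', and get ok.
I invoke etch using p='/slek', c='pregri', giving created.
I try scanf using p='/', giving [bemico, slek].
Next I call dig using p='/pi', and get ok.
Calling etch using p='/bemico', c='vipra', → overwrote.
Now I run dig using p='/pi/smo', — result: ok.
I run asunit using v='-3205', u_from='cm', u_to='in', yielding -160250/127.


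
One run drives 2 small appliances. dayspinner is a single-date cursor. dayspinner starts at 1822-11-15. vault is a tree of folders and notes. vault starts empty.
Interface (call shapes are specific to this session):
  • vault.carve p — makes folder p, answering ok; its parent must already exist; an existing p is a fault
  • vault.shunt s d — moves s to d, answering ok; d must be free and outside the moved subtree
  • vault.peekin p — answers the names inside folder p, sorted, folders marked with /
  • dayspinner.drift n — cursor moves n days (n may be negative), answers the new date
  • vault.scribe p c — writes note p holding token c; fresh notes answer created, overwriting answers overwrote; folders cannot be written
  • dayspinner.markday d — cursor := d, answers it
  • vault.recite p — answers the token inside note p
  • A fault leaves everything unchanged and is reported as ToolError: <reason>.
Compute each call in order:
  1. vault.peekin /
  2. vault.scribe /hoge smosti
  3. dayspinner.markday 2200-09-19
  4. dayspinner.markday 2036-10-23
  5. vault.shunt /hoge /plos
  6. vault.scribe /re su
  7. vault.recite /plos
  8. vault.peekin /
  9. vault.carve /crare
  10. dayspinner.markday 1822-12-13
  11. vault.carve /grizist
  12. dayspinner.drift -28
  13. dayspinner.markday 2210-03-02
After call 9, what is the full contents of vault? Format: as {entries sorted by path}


Answer: {crare/, plos=smosti, re=su}

Derivation:
-- 1. vault.peekin(p='/') ~> []
-- 2. vault.scribe(p='/hoge', c='smosti') ~> created
-- 3. dayspinner.markday(d='2200-09-19') ~> 2200-09-19
-- 4. dayspinner.markday(d='2036-10-23') ~> 2036-10-23
-- 5. vault.shunt(s='/hoge', d='/plos') ~> ok
-- 6. vault.scribe(p='/re', c='su') ~> created
-- 7. vault.recite(p='/plos') ~> smosti
-- 8. vault.peekin(p='/') ~> [plos, re]
-- 9. vault.carve(p='/crare') ~> ok
-- 10. dayspinner.markday(d='1822-12-13') ~> 1822-12-13
-- 11. vault.carve(p='/grizist') ~> ok
-- 12. dayspinner.drift(n='-28') ~> 1822-11-15
-- 13. dayspinner.markday(d='2210-03-02') ~> 2210-03-02


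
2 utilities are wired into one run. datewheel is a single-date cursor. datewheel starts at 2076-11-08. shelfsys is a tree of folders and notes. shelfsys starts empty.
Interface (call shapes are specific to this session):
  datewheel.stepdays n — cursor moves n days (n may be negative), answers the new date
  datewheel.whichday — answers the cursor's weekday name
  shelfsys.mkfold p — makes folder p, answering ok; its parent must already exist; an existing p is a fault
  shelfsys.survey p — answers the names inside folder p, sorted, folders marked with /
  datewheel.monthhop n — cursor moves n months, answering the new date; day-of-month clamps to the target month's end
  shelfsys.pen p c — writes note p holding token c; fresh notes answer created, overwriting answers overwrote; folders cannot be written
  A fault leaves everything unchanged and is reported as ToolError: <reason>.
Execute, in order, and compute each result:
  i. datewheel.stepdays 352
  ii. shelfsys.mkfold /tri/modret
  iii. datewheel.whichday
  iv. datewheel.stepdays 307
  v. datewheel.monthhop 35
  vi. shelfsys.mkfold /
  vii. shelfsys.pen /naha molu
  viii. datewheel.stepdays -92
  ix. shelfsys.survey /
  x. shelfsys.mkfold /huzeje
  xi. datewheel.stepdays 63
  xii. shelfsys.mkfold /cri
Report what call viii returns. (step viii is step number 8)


~$ datewheel.stepdays n=352
  2077-10-26
~$ shelfsys.mkfold p=/tri/modret
  ToolError: no parent
~$ datewheel.whichday
  Tuesday
~$ datewheel.stepdays n=307
  2078-08-29
~$ datewheel.monthhop n=35
  2081-07-29
~$ shelfsys.mkfold p=/
  ToolError: exists
~$ shelfsys.pen p=/naha c=molu
  created
~$ datewheel.stepdays n=-92
  2081-04-28
~$ shelfsys.survey p=/
  [naha]
~$ shelfsys.mkfold p=/huzeje
  ok
~$ datewheel.stepdays n=63
  2081-06-30
~$ shelfsys.mkfold p=/cri
  ok

Answer: 2081-04-28


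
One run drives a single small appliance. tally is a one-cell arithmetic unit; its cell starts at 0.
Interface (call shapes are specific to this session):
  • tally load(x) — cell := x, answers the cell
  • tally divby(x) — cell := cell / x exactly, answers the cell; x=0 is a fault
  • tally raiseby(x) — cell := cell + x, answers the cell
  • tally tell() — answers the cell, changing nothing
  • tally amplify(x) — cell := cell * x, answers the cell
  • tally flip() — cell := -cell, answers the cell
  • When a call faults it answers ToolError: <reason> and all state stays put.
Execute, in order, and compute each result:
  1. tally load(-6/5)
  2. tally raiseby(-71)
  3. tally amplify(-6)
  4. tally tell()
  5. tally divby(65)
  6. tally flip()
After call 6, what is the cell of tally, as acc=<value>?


→ tally load(x: -6/5)
← -6/5
→ tally raiseby(x: -71)
← -361/5
→ tally amplify(x: -6)
← 2166/5
→ tally tell()
← 2166/5
→ tally divby(x: 65)
← 2166/325
→ tally flip()
← -2166/325

Answer: acc=-2166/325


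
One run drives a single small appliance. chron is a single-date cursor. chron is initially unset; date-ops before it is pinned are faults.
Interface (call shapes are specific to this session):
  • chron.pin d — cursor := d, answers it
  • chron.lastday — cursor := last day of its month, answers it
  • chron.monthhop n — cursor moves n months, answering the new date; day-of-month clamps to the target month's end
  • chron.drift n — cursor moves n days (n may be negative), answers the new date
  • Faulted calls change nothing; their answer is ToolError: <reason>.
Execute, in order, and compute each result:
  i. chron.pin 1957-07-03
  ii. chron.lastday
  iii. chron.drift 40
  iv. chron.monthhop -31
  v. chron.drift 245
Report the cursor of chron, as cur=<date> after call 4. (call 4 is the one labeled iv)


;; chron.pin(1957-07-03) ~> 1957-07-03
;; chron.lastday() ~> 1957-07-31
;; chron.drift(40) ~> 1957-09-09
;; chron.monthhop(-31) ~> 1955-02-09
;; chron.drift(245) ~> 1955-10-12

Answer: cur=1955-02-09


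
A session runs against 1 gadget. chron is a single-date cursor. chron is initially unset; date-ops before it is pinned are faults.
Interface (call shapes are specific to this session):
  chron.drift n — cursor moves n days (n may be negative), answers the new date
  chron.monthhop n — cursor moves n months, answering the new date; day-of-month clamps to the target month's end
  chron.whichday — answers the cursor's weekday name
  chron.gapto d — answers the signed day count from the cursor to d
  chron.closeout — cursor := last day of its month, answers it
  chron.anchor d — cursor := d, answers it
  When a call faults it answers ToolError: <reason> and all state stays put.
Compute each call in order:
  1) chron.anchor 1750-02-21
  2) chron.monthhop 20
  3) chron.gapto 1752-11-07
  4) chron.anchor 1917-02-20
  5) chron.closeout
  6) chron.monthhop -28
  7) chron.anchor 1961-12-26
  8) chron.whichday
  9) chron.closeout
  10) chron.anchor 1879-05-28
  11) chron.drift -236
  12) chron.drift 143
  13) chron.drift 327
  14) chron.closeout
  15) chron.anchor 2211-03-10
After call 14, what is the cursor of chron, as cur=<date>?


I run chron.anchor using d='1750-02-21', and observe 1750-02-21.
I try chron.monthhop using n='20', and get 1751-10-21.
Using chron.gapto using d='1752-11-07', giving 383.
Calling chron.anchor using d='1917-02-20', giving 1917-02-20.
Using chron.closeout: 1917-02-28.
Next I call chron.monthhop using n='-28', and see 1914-10-28.
Calling chron.anchor using d='1961-12-26', and get 1961-12-26.
Using chron.whichday(): Tuesday.
Next I call chron.closeout(), which returns 1961-12-31.
Now I run chron.anchor using d='1879-05-28', — result: 1879-05-28.
Using chron.drift using n='-236': 1878-10-04.
I try chron.drift using n='143', giving 1879-02-24.
Using chron.drift using n='327', and get 1880-01-17.
Now I run chron.closeout(), → 1880-01-31.
Then chron.anchor using d='2211-03-10', and see 2211-03-10.

Answer: cur=1880-01-31


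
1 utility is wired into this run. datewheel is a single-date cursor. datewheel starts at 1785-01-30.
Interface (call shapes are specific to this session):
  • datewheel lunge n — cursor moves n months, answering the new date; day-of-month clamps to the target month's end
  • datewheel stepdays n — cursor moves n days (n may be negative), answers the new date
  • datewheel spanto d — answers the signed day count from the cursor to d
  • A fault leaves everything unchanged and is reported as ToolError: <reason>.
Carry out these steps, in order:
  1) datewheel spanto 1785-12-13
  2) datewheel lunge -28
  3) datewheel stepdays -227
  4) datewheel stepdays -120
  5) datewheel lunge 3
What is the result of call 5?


I call datewheel spanto on 1785-12-13, which returns 317.
Using datewheel lunge on -28, and get 1782-09-30.
Then datewheel stepdays on -227, — result: 1782-02-15.
I try datewheel stepdays on -120, giving 1781-10-18.
Then datewheel lunge on 3, giving 1782-01-18.

Answer: 1782-01-18


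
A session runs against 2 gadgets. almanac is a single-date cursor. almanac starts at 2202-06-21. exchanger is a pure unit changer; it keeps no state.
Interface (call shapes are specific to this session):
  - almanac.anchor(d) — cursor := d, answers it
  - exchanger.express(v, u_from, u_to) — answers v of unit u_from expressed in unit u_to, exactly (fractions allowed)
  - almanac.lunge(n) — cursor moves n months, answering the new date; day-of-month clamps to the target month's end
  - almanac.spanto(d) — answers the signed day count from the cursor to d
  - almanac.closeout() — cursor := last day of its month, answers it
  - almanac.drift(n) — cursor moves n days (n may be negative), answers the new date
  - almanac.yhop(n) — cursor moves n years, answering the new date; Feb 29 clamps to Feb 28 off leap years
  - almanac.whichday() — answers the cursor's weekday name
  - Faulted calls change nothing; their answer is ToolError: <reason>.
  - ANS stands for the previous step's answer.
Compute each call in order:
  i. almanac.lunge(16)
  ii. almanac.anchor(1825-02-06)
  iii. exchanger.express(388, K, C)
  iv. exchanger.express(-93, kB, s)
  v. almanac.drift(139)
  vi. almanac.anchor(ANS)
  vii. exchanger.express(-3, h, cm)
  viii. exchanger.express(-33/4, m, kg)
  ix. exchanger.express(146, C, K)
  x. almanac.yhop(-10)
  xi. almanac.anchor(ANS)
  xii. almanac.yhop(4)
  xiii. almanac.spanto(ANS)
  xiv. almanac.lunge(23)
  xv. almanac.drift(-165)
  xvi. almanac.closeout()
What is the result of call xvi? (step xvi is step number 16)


Answer: 1820-12-31

Derivation:
> almanac.lunge n: 16
= 2203-10-21
> almanac.anchor d: 1825-02-06
= 1825-02-06
> exchanger.express v: 388 u_from: K u_to: C
= 2297/20
> exchanger.express v: -93 u_from: kB u_to: s
= ToolError: incompatible units
> almanac.drift n: 139
= 1825-06-25
> almanac.anchor d: ANS
= 1825-06-25
> exchanger.express v: -3 u_from: h u_to: cm
= ToolError: incompatible units
> exchanger.express v: -33/4 u_from: m u_to: kg
= ToolError: incompatible units
> exchanger.express v: 146 u_from: C u_to: K
= 8383/20
> almanac.yhop n: -10
= 1815-06-25
> almanac.anchor d: ANS
= 1815-06-25
> almanac.yhop n: 4
= 1819-06-25
> almanac.spanto d: ANS
= 0
> almanac.lunge n: 23
= 1821-05-25
> almanac.drift n: -165
= 1820-12-11
> almanac.closeout
= 1820-12-31


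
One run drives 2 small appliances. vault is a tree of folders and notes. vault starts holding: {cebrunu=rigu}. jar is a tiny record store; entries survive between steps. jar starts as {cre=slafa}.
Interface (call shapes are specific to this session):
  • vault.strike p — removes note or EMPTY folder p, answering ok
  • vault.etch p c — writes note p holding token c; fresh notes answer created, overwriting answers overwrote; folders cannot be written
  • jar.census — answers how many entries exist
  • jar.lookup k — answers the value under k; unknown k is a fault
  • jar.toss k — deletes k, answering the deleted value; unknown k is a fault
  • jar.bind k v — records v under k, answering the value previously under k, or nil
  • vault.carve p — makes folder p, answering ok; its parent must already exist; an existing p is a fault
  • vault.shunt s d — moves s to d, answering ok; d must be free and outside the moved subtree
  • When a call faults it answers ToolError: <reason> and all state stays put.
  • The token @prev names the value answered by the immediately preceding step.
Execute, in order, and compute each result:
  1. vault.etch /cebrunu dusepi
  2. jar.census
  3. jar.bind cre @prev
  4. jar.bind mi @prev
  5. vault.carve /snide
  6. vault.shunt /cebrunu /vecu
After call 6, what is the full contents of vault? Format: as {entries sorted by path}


Answer: {snide/, vecu=dusepi}

Derivation:
I use etch with p='/cebrunu', c='dusepi', → overwrote.
I use census, → 1.
I call bind with k='cre', v='@prev', and observe slafa.
I run bind with k='mi', v='@prev', and see nil.
Now I run carve with p='/snide': ok.
Next I call shunt with s='/cebrunu', d='/vecu', which returns ok.


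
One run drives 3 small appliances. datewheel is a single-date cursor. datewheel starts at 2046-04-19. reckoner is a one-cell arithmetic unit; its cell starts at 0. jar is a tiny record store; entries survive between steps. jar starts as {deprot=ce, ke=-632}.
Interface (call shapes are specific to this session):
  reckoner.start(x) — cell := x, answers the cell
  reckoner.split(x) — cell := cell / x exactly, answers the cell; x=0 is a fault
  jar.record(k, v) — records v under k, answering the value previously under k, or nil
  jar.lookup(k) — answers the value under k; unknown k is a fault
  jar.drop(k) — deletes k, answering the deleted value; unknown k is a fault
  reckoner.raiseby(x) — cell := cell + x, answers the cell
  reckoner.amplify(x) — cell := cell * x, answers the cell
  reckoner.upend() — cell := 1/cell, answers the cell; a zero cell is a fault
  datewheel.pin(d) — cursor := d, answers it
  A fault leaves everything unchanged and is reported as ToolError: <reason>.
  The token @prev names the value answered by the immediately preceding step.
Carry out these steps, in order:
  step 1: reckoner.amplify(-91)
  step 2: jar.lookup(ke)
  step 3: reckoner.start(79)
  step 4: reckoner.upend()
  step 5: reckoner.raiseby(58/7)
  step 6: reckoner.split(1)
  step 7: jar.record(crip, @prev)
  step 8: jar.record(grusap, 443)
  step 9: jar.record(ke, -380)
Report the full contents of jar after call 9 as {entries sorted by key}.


Answer: {crip=4589/553, deprot=ce, grusap=443, ke=-380}

Derivation:
Step: reckoner.amplify[x→-91]
Result: 0
Step: jar.lookup[k→ke]
Result: -632
Step: reckoner.start[x→79]
Result: 79
Step: reckoner.upend[]
Result: 1/79
Step: reckoner.raiseby[x→58/7]
Result: 4589/553
Step: reckoner.split[x→1]
Result: 4589/553
Step: jar.record[k→crip; v→@prev]
Result: nil
Step: jar.record[k→grusap; v→443]
Result: nil
Step: jar.record[k→ke; v→-380]
Result: -632


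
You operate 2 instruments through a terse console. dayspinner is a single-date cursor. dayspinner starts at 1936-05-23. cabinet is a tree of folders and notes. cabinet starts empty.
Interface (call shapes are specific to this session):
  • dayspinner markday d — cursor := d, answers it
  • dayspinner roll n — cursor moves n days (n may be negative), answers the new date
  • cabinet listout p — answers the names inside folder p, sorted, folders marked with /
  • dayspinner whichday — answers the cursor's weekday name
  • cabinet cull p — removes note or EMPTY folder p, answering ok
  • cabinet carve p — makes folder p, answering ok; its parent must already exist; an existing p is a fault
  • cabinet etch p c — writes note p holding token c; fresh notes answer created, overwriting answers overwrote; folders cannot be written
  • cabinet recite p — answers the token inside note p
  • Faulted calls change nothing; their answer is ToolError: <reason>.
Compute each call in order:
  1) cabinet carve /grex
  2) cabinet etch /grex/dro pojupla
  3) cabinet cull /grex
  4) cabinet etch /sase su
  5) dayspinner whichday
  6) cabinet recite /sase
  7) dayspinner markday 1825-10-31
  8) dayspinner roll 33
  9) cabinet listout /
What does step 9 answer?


# 1. cabinet carve(p=/grex) => ok
# 2. cabinet etch(p=/grex/dro, c=pojupla) => created
# 3. cabinet cull(p=/grex) => ToolError: not empty
# 4. cabinet etch(p=/sase, c=su) => created
# 5. dayspinner whichday() => Saturday
# 6. cabinet recite(p=/sase) => su
# 7. dayspinner markday(d=1825-10-31) => 1825-10-31
# 8. dayspinner roll(n=33) => 1825-12-03
# 9. cabinet listout(p=/) => [grex/, sase]

Answer: [grex/, sase]


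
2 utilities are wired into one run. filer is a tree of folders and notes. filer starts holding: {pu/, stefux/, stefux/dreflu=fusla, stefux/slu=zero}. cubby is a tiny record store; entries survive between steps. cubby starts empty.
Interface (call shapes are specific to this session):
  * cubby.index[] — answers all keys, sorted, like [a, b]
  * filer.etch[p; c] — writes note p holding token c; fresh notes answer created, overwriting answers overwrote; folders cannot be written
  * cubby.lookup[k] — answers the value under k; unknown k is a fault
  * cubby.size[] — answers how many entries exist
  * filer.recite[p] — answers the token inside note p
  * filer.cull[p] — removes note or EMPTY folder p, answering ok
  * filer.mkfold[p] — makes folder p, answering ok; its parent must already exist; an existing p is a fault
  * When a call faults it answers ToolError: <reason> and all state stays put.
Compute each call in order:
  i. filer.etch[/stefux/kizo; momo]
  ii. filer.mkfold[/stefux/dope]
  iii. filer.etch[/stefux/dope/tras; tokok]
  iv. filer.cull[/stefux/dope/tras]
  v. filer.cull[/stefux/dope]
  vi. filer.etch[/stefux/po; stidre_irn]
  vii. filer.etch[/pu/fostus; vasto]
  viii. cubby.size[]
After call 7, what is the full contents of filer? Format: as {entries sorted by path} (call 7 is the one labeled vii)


// filer.etch(p→/stefux/kizo, c→momo) -> created
// filer.mkfold(p→/stefux/dope) -> ok
// filer.etch(p→/stefux/dope/tras, c→tokok) -> created
// filer.cull(p→/stefux/dope/tras) -> ok
// filer.cull(p→/stefux/dope) -> ok
// filer.etch(p→/stefux/po, c→stidre_irn) -> created
// filer.etch(p→/pu/fostus, c→vasto) -> created
// cubby.size() -> 0

Answer: {pu/, pu/fostus=vasto, stefux/, stefux/dreflu=fusla, stefux/kizo=momo, stefux/po=stidre_irn, stefux/slu=zero}


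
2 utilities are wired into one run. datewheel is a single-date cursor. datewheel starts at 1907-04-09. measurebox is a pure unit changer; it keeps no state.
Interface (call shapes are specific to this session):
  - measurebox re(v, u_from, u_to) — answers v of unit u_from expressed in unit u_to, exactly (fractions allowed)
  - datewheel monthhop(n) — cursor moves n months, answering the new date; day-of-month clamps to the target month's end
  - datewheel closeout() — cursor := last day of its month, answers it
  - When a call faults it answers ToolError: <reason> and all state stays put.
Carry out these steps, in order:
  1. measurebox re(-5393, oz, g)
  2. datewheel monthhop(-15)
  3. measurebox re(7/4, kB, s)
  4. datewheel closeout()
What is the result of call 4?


>> measurebox re(-5393, oz, g)
<< -244622365141/1600000
>> datewheel monthhop(-15)
<< 1906-01-09
>> measurebox re(7/4, kB, s)
<< ToolError: incompatible units
>> datewheel closeout()
<< 1906-01-31

Answer: 1906-01-31


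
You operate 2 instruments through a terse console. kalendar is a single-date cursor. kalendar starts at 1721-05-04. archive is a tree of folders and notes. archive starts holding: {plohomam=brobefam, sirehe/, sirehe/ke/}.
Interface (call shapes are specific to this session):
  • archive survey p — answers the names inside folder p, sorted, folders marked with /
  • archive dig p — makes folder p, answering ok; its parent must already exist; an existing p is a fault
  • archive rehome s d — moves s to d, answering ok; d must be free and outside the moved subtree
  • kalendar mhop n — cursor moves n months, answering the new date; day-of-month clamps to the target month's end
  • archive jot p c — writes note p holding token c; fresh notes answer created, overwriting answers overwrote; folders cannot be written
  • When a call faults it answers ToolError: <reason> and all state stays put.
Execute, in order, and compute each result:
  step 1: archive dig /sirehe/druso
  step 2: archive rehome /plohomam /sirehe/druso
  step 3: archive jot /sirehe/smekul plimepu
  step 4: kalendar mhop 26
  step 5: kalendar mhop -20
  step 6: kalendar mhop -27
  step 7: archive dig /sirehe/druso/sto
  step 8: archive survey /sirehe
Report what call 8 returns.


Answer: [druso/, ke/, smekul]

Derivation:
I try archive dig using p=/sirehe/druso, and observe ok.
I call archive rehome using s=/plohomam, d=/sirehe/druso, and observe ToolError: exists.
I invoke archive jot using p=/sirehe/smekul, c=plimepu, and get created.
Invoking kalendar mhop using n=26, and get 1723-07-04.
Then kalendar mhop using n=-20, → 1721-11-04.
I run kalendar mhop using n=-27, and see 1719-08-04.
I use archive dig using p=/sirehe/druso/sto, giving ok.
Invoking archive survey using p=/sirehe, and get [druso/, ke/, smekul].


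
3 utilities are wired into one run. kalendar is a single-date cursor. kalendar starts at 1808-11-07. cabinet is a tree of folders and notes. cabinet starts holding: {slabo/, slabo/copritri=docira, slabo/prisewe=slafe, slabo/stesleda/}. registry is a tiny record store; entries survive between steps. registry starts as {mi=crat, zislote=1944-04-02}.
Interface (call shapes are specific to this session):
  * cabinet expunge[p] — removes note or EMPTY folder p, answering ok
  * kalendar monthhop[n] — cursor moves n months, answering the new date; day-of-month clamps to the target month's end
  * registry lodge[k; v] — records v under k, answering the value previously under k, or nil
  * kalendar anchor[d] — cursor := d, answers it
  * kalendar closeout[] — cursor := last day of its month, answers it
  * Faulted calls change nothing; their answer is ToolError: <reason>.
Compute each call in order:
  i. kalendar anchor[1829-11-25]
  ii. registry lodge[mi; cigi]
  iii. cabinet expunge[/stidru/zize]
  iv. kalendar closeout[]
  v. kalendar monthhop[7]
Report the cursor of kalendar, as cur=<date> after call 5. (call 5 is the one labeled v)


Answer: cur=1830-06-30

Derivation:
Act: kalendar anchor[1829-11-25]
Obs: 1829-11-25
Act: registry lodge[mi; cigi]
Obs: crat
Act: cabinet expunge[/stidru/zize]
Obs: ToolError: not found
Act: kalendar closeout[]
Obs: 1829-11-30
Act: kalendar monthhop[7]
Obs: 1830-06-30


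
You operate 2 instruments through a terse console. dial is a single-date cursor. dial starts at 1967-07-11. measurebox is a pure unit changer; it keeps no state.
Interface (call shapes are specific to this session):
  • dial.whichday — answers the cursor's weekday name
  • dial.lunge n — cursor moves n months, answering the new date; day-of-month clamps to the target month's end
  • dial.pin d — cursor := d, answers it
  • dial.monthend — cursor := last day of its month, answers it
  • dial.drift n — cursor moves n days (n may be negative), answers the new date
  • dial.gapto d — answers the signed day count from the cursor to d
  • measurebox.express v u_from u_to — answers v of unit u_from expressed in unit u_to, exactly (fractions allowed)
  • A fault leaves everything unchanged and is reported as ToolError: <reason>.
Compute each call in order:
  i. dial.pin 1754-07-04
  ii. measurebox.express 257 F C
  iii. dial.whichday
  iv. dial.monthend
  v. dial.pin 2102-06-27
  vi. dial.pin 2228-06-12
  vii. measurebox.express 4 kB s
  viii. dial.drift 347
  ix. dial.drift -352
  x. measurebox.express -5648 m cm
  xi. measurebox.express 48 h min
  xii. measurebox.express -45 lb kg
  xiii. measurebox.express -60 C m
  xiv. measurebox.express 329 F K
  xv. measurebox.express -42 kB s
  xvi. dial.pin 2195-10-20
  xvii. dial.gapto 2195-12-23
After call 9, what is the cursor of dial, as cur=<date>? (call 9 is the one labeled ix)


Answer: cur=2228-06-07

Derivation:
~$ dial.pin d='1754-07-04'
:: 1754-07-04
~$ measurebox.express v='257' u_from='F' u_to='C'
:: 125
~$ dial.whichday
:: Thursday
~$ dial.monthend
:: 1754-07-31
~$ dial.pin d='2102-06-27'
:: 2102-06-27
~$ dial.pin d='2228-06-12'
:: 2228-06-12
~$ measurebox.express v='4' u_from='kB' u_to='s'
:: ToolError: incompatible units
~$ dial.drift n='347'
:: 2229-05-25
~$ dial.drift n='-352'
:: 2228-06-07
~$ measurebox.express v='-5648' u_from='m' u_to='cm'
:: -564800
~$ measurebox.express v='48' u_from='h' u_to='min'
:: 2880
~$ measurebox.express v='-45' u_from='lb' u_to='kg'
:: -408233133/20000000
~$ measurebox.express v='-60' u_from='C' u_to='m'
:: ToolError: incompatible units
~$ measurebox.express v='329' u_from='F' u_to='K'
:: 8763/20
~$ measurebox.express v='-42' u_from='kB' u_to='s'
:: ToolError: incompatible units
~$ dial.pin d='2195-10-20'
:: 2195-10-20
~$ dial.gapto d='2195-12-23'
:: 64


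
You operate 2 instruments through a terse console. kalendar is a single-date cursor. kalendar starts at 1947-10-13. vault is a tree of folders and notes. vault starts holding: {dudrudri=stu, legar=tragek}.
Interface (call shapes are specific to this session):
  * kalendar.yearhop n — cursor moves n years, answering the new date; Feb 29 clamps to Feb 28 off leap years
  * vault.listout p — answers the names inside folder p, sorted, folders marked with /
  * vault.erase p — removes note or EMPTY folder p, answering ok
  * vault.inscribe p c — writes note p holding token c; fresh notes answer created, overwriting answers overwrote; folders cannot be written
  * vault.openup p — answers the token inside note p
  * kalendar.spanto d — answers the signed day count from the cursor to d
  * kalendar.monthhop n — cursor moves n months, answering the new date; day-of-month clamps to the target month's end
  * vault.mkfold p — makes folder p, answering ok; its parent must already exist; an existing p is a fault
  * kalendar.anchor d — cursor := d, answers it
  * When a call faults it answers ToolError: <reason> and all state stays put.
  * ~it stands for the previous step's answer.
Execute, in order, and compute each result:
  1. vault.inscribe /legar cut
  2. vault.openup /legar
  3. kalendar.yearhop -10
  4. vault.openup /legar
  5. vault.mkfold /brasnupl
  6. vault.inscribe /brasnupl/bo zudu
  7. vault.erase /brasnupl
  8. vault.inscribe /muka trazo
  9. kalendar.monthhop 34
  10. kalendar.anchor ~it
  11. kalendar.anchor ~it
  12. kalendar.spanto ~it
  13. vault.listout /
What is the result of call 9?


-- 1. vault.inscribe(p: /legar, c: cut) ~> overwrote
-- 2. vault.openup(p: /legar) ~> cut
-- 3. kalendar.yearhop(n: -10) ~> 1937-10-13
-- 4. vault.openup(p: /legar) ~> cut
-- 5. vault.mkfold(p: /brasnupl) ~> ok
-- 6. vault.inscribe(p: /brasnupl/bo, c: zudu) ~> created
-- 7. vault.erase(p: /brasnupl) ~> ToolError: not empty
-- 8. vault.inscribe(p: /muka, c: trazo) ~> created
-- 9. kalendar.monthhop(n: 34) ~> 1940-08-13
-- 10. kalendar.anchor(d: ~it) ~> 1940-08-13
-- 11. kalendar.anchor(d: ~it) ~> 1940-08-13
-- 12. kalendar.spanto(d: ~it) ~> 0
-- 13. vault.listout(p: /) ~> [brasnupl/, dudrudri, legar, muka]

Answer: 1940-08-13


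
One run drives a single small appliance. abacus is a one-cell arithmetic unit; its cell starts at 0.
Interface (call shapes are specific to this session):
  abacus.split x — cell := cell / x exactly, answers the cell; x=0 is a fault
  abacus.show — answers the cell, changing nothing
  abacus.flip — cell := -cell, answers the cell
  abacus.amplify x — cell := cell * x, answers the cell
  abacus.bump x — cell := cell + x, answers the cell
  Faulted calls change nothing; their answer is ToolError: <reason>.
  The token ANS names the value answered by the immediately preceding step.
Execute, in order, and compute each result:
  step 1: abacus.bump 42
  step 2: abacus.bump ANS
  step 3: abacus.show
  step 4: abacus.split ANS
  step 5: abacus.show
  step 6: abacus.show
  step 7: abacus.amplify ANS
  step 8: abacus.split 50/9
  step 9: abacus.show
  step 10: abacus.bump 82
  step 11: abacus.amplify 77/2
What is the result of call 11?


Answer: 316393/100

Derivation:
I try abacus.bump with x='42': 42.
I try abacus.bump with x='ANS', which returns 84.
Next I call abacus.show(), which returns 84.
Invoking abacus.split with x='ANS', — result: 1.
Then abacus.show(), giving 1.
Then abacus.show(): 1.
I run abacus.amplify with x='ANS', which returns 1.
Next I call abacus.split with x='50/9', yielding 9/50.
Then abacus.show(): 9/50.
Then abacus.bump with x='82', and see 4109/50.
Next I call abacus.amplify with x='77/2', yielding 316393/100.


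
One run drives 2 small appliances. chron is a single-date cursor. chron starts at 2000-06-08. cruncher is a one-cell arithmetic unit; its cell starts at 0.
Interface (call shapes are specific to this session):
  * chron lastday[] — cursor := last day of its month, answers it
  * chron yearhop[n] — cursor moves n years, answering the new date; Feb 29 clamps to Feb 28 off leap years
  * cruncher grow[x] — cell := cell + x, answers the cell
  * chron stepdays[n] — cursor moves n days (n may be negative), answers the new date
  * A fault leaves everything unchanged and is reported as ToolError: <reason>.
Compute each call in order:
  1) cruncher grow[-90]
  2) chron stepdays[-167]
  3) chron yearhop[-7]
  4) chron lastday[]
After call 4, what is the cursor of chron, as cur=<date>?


Answer: cur=1992-12-31

Derivation:
Do: cruncher grow[x→-90]
See: -90
Do: chron stepdays[n→-167]
See: 1999-12-24
Do: chron yearhop[n→-7]
See: 1992-12-24
Do: chron lastday[]
See: 1992-12-31


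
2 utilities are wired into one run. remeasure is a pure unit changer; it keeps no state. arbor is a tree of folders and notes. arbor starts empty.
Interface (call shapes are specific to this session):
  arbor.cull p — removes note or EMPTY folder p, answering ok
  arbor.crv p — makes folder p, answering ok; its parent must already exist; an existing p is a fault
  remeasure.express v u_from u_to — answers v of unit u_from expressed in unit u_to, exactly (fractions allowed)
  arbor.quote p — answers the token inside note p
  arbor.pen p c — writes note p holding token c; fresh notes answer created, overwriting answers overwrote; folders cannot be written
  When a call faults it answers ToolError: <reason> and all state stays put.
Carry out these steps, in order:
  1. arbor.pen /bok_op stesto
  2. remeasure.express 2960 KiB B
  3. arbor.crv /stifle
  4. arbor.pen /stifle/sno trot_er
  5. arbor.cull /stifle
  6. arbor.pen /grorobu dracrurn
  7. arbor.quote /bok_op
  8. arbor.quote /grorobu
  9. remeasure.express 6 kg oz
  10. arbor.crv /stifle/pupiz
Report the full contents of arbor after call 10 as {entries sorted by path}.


Using arbor.pen passing p→/bok_op, c→stesto, → created.
I call remeasure.express passing v→2960, u_from→KiB, u_to→B: 3031040.
Calling arbor.crv passing p→/stifle, and see ok.
Invoking arbor.pen passing p→/stifle/sno, c→trot_er, → created.
I call arbor.cull passing p→/stifle, and observe ToolError: not empty.
Invoking arbor.pen passing p→/grorobu, c→dracrurn, which returns created.
Now I run arbor.quote passing p→/bok_op: stesto.
Calling arbor.quote passing p→/grorobu, and observe dracrurn.
Using remeasure.express passing v→6, u_from→kg, u_to→oz, — result: 9600000000/45359237.
I use arbor.crv passing p→/stifle/pupiz, which returns ok.

Answer: {bok_op=stesto, grorobu=dracrurn, stifle/, stifle/pupiz/, stifle/sno=trot_er}


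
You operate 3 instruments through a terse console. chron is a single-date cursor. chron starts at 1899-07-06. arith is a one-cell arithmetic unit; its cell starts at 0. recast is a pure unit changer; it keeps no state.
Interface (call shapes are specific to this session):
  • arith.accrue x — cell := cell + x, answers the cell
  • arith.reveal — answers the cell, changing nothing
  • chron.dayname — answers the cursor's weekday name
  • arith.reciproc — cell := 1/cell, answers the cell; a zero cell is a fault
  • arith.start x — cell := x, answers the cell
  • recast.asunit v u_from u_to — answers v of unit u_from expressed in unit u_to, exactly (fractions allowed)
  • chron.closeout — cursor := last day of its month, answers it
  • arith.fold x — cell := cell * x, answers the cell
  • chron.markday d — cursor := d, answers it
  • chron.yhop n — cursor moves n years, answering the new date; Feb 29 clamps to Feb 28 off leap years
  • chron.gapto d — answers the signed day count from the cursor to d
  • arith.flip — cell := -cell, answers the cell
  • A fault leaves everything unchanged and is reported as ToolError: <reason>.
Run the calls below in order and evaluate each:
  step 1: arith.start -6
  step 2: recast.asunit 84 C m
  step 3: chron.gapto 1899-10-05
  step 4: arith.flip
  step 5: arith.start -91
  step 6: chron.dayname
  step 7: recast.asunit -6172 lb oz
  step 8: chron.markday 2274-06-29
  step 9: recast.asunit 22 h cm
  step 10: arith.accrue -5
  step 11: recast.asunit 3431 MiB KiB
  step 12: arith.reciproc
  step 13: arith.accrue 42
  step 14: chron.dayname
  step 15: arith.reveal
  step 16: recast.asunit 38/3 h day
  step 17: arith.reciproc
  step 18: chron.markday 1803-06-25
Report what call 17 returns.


Answer: 96/4031

Derivation:
Using arith.start(-6), yielding -6.
I run recast.asunit(84, C, m), and observe ToolError: incompatible units.
Using chron.gapto(1899-10-05), and get 91.
Invoking arith.flip, and observe 6.
Invoking arith.start(-91), giving -91.
Next I call chron.dayname(): Thursday.
Next I call recast.asunit(-6172, lb, oz), giving -98752.
Next I call chron.markday(2274-06-29), → 2274-06-29.
I run recast.asunit(22, h, cm), and get ToolError: incompatible units.
I try arith.accrue(-5), yielding -96.
I run recast.asunit(3431, MiB, KiB), yielding 3513344.
Now I run arith.reciproc(), — result: -1/96.
I call arith.accrue(42), and see 4031/96.
Now I run chron.dayname(), → Monday.
Invoking arith.reveal, and observe 4031/96.
I run recast.asunit(38/3, h, day), giving 19/36.
Next I call arith.reciproc, and observe 96/4031.
Invoking chron.markday(1803-06-25), and observe 1803-06-25.
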